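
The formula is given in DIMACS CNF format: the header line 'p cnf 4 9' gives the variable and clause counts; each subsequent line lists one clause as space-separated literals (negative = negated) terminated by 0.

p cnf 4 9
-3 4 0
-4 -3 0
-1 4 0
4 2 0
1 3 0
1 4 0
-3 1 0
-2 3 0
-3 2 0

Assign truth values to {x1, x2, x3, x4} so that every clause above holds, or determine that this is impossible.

x1=True; x2=False; x3=False; x4=True

Try x3 = False.
Unit clause (x1) forces x1 = True.
Unit clause (x4) forces x4 = True.
Unit clause (¬x2) forces x2 = False.
Every clause now holds.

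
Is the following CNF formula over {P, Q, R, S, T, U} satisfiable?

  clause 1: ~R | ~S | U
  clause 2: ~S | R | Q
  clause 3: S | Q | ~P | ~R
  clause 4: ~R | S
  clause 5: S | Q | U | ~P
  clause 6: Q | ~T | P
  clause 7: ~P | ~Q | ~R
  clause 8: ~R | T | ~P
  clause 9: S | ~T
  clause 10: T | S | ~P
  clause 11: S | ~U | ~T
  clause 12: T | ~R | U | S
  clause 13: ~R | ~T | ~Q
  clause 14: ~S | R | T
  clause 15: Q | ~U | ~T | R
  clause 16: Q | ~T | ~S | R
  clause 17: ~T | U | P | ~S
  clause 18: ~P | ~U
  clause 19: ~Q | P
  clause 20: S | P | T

Satisfiable

Try R = 1.
(S) alone gives S = 1.
(U) alone gives U = 1.
(~P) alone gives P = 0.
(~Q) alone gives Q = 0.
(~T) alone gives T = 0.
All clauses are satisfied.
A satisfying assignment: P: 0,  Q: 0,  R: 1,  S: 1,  T: 0,  U: 1.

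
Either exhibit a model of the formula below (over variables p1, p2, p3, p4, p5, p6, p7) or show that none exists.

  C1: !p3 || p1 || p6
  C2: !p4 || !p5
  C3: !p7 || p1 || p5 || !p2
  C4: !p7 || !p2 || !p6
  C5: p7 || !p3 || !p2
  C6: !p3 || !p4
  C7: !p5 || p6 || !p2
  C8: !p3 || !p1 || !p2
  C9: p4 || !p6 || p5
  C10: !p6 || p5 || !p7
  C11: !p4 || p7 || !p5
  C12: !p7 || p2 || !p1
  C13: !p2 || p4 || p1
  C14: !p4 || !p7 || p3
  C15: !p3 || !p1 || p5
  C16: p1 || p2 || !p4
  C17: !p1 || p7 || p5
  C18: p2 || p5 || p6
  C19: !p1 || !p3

p1=false; p2=false; p3=false; p4=false; p5=true; p6=true; p7=false

Suppose p4 = false.
Suppose p6 = true.
The clause (p5) is unit, so p5 = true.
Suppose p7 = false.
Suppose p3 = false.
Suppose p2 = false.
Every clause is now satisfied; p1 is unconstrained.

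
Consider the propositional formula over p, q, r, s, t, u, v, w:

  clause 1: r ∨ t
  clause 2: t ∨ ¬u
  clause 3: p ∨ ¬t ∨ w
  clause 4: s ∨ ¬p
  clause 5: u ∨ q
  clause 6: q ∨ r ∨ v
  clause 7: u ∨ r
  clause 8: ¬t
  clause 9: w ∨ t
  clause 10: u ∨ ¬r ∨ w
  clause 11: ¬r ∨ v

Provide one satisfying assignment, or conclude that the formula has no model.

The clause (¬t) is unit, so t = False.
The clause (r) is unit, so r = True.
The clause (¬u) is unit, so u = False.
The clause (q) is unit, so q = True.
The clause (w) is unit, so w = True.
The clause (v) is unit, so v = True.
Case s = False:
The clause (¬p) is unit, so p = False.
This assignment satisfies each clause.

p ↦ False; q ↦ True; r ↦ True; s ↦ False; t ↦ False; u ↦ False; v ↦ True; w ↦ True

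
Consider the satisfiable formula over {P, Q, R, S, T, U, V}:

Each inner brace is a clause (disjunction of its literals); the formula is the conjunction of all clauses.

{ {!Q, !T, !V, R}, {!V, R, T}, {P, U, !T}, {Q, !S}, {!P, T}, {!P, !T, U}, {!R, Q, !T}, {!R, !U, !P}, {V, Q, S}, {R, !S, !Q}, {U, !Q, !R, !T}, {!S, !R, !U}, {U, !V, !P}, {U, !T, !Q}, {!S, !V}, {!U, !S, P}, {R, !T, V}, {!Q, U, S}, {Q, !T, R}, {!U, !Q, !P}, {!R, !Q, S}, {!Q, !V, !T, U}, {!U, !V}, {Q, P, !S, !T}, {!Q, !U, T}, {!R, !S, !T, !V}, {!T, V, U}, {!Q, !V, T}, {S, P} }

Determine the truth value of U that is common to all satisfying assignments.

False

Suppose U = true.
(!V) alone gives V = false.
Case Q = true:
(!P) alone gives P = false.
(!S) alone gives S = false.
But (S) is also a unit clause — contradiction.
So Q must be the other value — set Q = false.
(!S) alone gives S = false.
But (S) is also a unit clause — contradiction.
Either choice for Q ends in contradiction.
So every satisfying assignment has U = False.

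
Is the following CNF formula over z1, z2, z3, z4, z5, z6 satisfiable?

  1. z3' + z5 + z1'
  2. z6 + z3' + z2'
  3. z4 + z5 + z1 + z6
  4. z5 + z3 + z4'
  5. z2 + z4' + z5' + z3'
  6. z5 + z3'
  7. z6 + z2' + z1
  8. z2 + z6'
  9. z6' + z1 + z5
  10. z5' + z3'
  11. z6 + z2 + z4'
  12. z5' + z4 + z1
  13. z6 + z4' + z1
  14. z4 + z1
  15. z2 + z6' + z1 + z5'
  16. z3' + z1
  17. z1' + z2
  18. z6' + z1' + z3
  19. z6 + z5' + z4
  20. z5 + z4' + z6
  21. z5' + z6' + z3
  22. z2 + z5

Yes, satisfiable

Try z5 = 0.
The clause (z3') is unit, so z3 = 0.
The clause (z4') is unit, so z4 = 0.
The clause (z1) is unit, so z1 = 1.
The clause (z2) is unit, so z2 = 1.
The clause (z6') is unit, so z6 = 0.
Every clause now holds.
A satisfying assignment: z1: 1,  z2: 1,  z3: 0,  z4: 0,  z5: 0,  z6: 0.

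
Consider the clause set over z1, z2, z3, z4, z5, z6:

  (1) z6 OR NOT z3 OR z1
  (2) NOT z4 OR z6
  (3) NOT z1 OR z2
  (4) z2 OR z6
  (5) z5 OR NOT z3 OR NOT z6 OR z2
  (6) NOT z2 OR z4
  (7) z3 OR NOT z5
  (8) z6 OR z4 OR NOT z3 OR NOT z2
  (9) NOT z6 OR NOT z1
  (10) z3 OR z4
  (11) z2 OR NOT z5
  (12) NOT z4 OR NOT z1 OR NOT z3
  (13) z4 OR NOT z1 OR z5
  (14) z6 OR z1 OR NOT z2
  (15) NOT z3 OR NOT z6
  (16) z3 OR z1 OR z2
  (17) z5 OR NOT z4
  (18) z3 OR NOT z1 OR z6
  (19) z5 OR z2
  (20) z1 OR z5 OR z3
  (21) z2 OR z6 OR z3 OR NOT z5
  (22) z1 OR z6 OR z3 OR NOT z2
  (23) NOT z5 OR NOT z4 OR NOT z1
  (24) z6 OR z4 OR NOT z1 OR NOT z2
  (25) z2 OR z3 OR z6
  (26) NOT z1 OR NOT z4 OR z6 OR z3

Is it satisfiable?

Unsatisfiable

Branch on z4: set z4 = false.
Unit clause (NOT z2) forces z2 = false.
Unit clause (NOT z1) forces z1 = false.
Unit clause (z6) forces z6 = true.
Unit clause (z3) forces z3 = true.
That conflicts with the unit clause (NOT z3).
That branch fails; take z4 = true instead.
Unit clause (z6) forces z6 = true.
Unit clause (NOT z1) forces z1 = false.
Unit clause (NOT z3) forces z3 = false.
Unit clause (NOT z5) forces z5 = false.
That conflicts with the unit clause (z5).
Neither z4 = true nor z4 = false works.
No assignment satisfies every clause.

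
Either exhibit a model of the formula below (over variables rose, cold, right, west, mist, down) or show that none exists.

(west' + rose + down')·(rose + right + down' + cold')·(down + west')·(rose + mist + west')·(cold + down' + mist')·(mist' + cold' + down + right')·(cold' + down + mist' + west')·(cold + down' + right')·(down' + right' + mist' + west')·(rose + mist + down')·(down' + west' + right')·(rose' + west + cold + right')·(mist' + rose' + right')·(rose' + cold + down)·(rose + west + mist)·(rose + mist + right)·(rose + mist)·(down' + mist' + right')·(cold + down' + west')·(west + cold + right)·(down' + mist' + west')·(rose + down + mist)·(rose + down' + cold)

Branch on down: set down = 0.
The clause (west') is unit, so west = 0.
Branch on rose: set rose = 1.
The clause (cold) is unit, so cold = 1.
Branch on mist: set mist = 0.
Every clause is now satisfied; right is unconstrained.

rose: 1; cold: 1; right: 0; west: 0; mist: 0; down: 0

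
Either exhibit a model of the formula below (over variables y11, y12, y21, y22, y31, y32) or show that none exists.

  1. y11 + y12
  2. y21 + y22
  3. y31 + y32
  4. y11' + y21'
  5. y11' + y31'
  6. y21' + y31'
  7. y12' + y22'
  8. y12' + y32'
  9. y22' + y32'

Try y11 = 1.
(y21') alone gives y21 = 0.
(y22) alone gives y22 = 1.
(y31') alone gives y31 = 0.
(y32) alone gives y32 = 1.
That conflicts with the unit clause (y32').
So y11 must be the other value — set y11 = 0.
(y12) alone gives y12 = 1.
(y22') alone gives y22 = 0.
(y21) alone gives y21 = 1.
(y31') alone gives y31 = 0.
(y32) alone gives y32 = 1.
That conflicts with the unit clause (y32').
Neither y11 = 1 nor y11 = 0 works.

UNSATISFIABLE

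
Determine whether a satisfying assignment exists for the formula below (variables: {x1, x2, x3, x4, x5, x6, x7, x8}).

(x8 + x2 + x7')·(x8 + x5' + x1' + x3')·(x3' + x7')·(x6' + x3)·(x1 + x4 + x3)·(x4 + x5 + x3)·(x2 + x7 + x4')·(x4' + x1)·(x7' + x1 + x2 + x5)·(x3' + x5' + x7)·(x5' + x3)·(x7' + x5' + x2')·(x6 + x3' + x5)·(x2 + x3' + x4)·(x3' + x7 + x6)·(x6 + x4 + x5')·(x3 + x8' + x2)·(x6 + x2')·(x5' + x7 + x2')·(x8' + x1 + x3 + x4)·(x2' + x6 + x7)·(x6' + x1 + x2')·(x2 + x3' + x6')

Satisfiable

Case x3 = 1:
Unit clause (x7') forces x7 = 0.
Unit clause (x5') forces x5 = 0.
Unit clause (x6) forces x6 = 1.
Unit clause (x2) forces x2 = 1.
Unit clause (x1) forces x1 = 1.
No clause remains; x4, x8 are free.
A satisfying assignment: x1=1; x2=1; x3=1; x4=1; x5=0; x6=1; x7=0; x8=0.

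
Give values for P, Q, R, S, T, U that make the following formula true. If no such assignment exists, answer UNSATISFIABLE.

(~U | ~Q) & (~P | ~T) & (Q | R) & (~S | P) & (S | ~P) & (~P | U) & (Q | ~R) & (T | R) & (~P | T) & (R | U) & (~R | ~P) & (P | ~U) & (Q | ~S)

Suppose U = 0.
The clause (~P) is unit, so P = 0.
The clause (~S) is unit, so S = 0.
The clause (R) is unit, so R = 1.
The clause (Q) is unit, so Q = 1.
Every clause is now satisfied; T is unconstrained.

P: 0, Q: 1, R: 1, S: 0, T: 0, U: 0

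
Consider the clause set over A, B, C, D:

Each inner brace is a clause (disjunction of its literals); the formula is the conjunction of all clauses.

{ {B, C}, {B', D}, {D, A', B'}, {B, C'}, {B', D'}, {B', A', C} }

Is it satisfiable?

Case B = 1:
Unit clause (D) forces D = 1.
Now (D') is unsatisfied and unit — conflict.
Backtrack on B: now try B = 0.
Unit clause (C) forces C = 1.
Now (C') is unsatisfied and unit — conflict.
Either choice for B ends in contradiction.
No assignment satisfies every clause.

Unsatisfiable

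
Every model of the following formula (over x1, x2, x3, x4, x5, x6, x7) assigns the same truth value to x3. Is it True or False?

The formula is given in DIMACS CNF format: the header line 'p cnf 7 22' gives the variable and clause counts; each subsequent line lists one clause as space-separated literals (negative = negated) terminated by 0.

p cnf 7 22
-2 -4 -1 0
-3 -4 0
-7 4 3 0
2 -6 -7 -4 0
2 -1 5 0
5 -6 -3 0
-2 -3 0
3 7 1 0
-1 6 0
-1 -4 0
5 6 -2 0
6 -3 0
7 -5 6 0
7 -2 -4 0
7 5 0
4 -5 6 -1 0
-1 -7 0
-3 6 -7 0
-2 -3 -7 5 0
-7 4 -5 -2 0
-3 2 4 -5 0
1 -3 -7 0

False

Suppose x3 = True.
The clause (¬x4) is unit, so x4 = False.
The clause (¬x2) is unit, so x2 = False.
The clause (x6) is unit, so x6 = True.
The clause (x5) is unit, so x5 = True.
Now (¬x5) is unsatisfied and unit — conflict.
So every satisfying assignment has x3 = False.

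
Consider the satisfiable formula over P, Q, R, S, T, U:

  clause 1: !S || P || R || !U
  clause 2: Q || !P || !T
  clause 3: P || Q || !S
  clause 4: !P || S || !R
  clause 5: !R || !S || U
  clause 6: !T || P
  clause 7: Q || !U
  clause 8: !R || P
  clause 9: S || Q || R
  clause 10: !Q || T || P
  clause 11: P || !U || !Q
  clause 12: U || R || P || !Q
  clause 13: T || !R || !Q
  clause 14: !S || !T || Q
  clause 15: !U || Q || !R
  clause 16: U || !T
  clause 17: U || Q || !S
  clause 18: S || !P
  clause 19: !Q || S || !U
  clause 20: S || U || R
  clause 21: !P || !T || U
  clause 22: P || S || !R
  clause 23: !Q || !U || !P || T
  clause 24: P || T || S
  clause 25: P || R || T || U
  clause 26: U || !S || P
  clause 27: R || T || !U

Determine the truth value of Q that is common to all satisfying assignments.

Suppose Q = false.
(!U) alone gives U = false.
(!T) alone gives T = false.
(!S) alone gives S = false.
(R) alone gives R = true.
(!P) alone gives P = false.
That conflicts with the unit clause (P).
So every satisfying assignment has Q = True.

True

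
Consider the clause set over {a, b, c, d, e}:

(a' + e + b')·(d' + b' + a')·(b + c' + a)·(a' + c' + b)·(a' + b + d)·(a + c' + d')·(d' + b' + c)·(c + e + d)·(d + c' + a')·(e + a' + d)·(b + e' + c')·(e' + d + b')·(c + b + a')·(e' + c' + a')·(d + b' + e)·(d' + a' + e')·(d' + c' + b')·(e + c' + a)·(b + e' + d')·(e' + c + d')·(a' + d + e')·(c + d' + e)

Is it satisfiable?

Satisfiable

Try a = 0.
Try b = 0.
Unit clause (c') forces c = 0.
Try e = 1.
Unit clause (d') forces d = 0.
Every clause now holds.
A satisfying assignment: a=0,  b=0,  c=0,  d=0,  e=1.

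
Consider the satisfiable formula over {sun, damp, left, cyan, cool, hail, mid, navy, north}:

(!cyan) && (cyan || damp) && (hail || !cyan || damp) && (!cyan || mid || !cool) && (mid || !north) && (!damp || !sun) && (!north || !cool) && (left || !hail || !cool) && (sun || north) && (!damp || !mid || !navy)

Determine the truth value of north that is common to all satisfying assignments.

True

Suppose north = false.
(!cyan) alone gives cyan = false.
(damp) alone gives damp = true.
(!sun) alone gives sun = false.
Now (sun) is unsatisfied and unit — conflict.
So every satisfying assignment has north = True.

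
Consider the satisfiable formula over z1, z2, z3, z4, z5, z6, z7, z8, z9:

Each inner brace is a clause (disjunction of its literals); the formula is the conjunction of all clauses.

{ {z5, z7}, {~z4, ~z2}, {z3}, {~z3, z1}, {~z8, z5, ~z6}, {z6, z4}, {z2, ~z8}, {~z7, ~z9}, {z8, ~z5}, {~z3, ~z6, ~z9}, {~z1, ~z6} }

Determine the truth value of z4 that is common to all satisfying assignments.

True

Suppose z4 = 0.
From the singleton clause (z3), z3 = 1.
From the singleton clause (z1), z1 = 1.
From the singleton clause (z6), z6 = 1.
That conflicts with the unit clause (~z6).
So every satisfying assignment has z4 = True.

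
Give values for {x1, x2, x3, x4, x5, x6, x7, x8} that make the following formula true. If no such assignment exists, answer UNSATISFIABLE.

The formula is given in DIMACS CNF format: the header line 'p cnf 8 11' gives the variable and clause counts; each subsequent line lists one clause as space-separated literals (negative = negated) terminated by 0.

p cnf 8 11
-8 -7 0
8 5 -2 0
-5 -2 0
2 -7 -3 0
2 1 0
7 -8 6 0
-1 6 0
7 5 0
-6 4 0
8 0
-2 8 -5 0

x1: True, x2: False, x3: False, x4: True, x5: True, x6: True, x7: False, x8: True

Unit clause (x8) forces x8 = True.
Unit clause (¬x7) forces x7 = False.
Unit clause (x6) forces x6 = True.
Unit clause (x5) forces x5 = True.
Unit clause (¬x2) forces x2 = False.
Unit clause (x1) forces x1 = True.
Unit clause (x4) forces x4 = True.
All clauses hold; x3 can take either value.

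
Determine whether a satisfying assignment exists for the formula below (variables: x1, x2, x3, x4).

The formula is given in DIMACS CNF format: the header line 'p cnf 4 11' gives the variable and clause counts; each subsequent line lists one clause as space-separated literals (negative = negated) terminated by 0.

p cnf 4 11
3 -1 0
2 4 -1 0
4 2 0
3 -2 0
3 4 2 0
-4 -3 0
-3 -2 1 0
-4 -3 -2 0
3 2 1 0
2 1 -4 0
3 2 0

Try x3 = True.
The clause (¬x4) is unit, so x4 = False.
The clause (x2) is unit, so x2 = True.
The clause (x1) is unit, so x1 = True.
All clauses are satisfied.
A satisfying assignment: x1: True, x2: True, x3: True, x4: False.

Yes, satisfiable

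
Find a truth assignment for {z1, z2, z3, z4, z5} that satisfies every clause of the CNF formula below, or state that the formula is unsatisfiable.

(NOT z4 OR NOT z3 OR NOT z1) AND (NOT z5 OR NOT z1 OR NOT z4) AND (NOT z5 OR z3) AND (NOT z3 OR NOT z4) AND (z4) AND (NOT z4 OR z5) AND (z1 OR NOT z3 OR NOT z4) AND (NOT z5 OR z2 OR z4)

UNSATISFIABLE

(z4) alone gives z4 = true.
(NOT z3) alone gives z3 = false.
(NOT z5) alone gives z5 = false.
But (z5) is also a unit clause — contradiction.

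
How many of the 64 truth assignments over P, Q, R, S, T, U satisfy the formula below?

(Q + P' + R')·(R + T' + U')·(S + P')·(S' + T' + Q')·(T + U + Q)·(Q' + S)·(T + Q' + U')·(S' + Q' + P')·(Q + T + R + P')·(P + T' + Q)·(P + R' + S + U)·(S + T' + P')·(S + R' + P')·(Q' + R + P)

6

There are 2^6 = 64 truth assignments over (P, Q, R, S, T, U).
Split on Q. With Q = 1, the clauses containing Q are satisfied and Q' drops from the rest; 1 of the 2^5 = 32 assignments to the other variables satisfy what remains.
With Q = 0, by the same count on the reduced clause set, 5 assignments work.
Total: 1 + 5 = 6.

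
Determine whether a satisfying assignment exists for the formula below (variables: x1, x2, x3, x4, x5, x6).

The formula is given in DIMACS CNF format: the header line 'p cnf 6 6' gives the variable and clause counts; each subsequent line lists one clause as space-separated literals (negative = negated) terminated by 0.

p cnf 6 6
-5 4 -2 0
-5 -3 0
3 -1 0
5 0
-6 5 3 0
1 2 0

Yes

Unit clause (x5) forces x5 = True.
Unit clause (¬x3) forces x3 = False.
Unit clause (¬x1) forces x1 = False.
Unit clause (x2) forces x2 = True.
Unit clause (x4) forces x4 = True.
All clauses hold; x6 can take either value.
A satisfying assignment: x1 ↦ False,  x2 ↦ True,  x3 ↦ False,  x4 ↦ True,  x5 ↦ True,  x6 ↦ False.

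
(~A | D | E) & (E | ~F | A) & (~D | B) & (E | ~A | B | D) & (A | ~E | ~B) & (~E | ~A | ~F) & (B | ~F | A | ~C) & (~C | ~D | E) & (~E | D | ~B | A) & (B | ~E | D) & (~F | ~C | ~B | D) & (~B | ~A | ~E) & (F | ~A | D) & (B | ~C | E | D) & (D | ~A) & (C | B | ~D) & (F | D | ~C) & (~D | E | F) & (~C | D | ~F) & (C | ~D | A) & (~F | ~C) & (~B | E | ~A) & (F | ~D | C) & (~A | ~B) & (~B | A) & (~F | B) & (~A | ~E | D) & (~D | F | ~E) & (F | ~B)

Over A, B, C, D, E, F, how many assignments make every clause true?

1

There are 2^6 = 64 truth assignments over (A, B, C, D, E, F).
Split on B. With B = 1, the clauses containing B are satisfied and ~B drops from the rest; 0 of the 2^5 = 32 assignments to the other variables satisfy what remains.
With B = 0, by the same count on the reduced clause set, 1 assignment works.
(One model: A=F, B=F, C=F, D=F, E=F, F=F.)
Total: 0 + 1 = 1.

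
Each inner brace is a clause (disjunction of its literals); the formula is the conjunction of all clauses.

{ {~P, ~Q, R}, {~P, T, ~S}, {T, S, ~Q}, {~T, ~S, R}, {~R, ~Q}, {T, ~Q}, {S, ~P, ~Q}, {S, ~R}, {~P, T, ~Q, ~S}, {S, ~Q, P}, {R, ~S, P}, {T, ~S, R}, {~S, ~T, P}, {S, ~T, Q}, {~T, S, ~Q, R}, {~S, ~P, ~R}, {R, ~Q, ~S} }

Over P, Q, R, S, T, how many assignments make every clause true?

There are 2^5 = 32 truth assignments over (P, Q, R, S, T).
Split on Q. With Q = 1, the clauses containing Q are satisfied and ~Q drops from the rest; 0 of the 2^4 = 16 assignments to the other variables satisfy what remains.
With Q = 0, by the same count on the reduced clause set, 3 assignments work.
Total: 0 + 3 = 3.

3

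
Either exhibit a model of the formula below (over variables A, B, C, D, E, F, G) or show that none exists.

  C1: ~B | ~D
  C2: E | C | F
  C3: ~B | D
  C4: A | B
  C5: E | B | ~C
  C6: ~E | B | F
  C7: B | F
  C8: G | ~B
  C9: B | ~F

Try B = 0.
From the singleton clause (A), A = 1.
From the singleton clause (F), F = 1.
Now (~F) is unsatisfied and unit — conflict.
So B must be the other value — set B = 1.
From the singleton clause (~D), D = 0.
Now (D) is unsatisfied and unit — conflict.
Neither B = 1 nor B = 0 works.

UNSATISFIABLE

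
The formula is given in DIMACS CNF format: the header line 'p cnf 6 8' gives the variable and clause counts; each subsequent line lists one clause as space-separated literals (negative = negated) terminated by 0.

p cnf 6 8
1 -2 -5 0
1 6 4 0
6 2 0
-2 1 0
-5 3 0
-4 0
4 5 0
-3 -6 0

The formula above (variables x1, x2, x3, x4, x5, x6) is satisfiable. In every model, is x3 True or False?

True

Suppose x3 = False.
(¬x5) alone gives x5 = False.
(¬x4) alone gives x4 = False.
But (x4) is also a unit clause — contradiction.
So every satisfying assignment has x3 = True.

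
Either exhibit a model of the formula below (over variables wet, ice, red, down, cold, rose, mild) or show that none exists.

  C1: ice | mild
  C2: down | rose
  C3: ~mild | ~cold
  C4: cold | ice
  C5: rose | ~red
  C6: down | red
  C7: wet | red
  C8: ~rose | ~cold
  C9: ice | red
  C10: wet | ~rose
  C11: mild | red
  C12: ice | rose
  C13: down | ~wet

Try ice = 1.
Try down = 1.
Try mild = 1.
The clause (~cold) is unit, so cold = 0.
Try rose = 0.
The clause (~red) is unit, so red = 0.
The clause (wet) is unit, so wet = 1.
This assignment satisfies each clause.

wet: 1; ice: 1; red: 0; down: 1; cold: 0; rose: 0; mild: 1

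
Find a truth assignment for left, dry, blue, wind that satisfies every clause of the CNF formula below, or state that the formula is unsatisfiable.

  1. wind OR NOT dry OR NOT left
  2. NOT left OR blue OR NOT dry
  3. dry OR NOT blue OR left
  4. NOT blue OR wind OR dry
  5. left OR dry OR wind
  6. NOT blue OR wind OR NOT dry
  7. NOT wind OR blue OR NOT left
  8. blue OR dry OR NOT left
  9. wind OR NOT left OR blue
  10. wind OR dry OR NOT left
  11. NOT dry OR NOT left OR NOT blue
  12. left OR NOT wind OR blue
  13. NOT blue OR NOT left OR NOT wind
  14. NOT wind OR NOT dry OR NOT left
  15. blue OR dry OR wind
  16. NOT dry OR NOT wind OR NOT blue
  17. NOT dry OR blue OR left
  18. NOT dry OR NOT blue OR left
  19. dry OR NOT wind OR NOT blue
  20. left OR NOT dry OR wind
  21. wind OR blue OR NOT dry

UNSATISFIABLE

Branch on wind: set wind = true.
Branch on blue: set blue = true.
The clause (NOT left) is unit, so left = false.
The clause (dry) is unit, so dry = true.
That conflicts with the unit clause (NOT dry).
Backtrack on blue: now try blue = false.
The clause (NOT left) is unit, so left = false.
That conflicts with the unit clause (left).
Either choice for blue ends in contradiction.
Backtrack on wind: now try wind = false.
Branch on dry: set dry = false.
The clause (NOT blue) is unit, so blue = false.
That conflicts with the unit clause (blue).
Backtrack on dry: now try dry = true.
The clause (NOT left) is unit, so left = false.
That conflicts with the unit clause (left).
Either choice for dry ends in contradiction.
Either choice for wind ends in contradiction.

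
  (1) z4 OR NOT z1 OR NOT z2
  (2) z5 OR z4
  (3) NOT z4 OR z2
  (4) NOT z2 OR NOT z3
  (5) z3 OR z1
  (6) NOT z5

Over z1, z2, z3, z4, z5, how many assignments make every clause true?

There are 2^5 = 32 truth assignments over (z1, z2, z3, z4, z5).
Split on z1. With z1 = true, the clauses containing z1 are satisfied and NOT z1 drops from the rest; 1 of the 2^4 = 16 assignments to the other variables satisfy what remains.
With z1 = false, by the same count on the reduced clause set, 0 assignments work.
(One model: z1=T, z2=T, z3=F, z4=T, z5=F.)
Total: 1 + 0 = 1.

1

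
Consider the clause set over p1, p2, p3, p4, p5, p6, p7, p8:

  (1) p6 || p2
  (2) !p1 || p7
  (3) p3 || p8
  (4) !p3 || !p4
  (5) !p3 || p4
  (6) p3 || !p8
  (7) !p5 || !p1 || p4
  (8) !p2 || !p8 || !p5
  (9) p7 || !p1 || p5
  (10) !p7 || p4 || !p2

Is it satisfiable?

Case p6 = true:
Case p1 = false:
Case p3 = true:
The clause (!p4) is unit, so p4 = false.
Now (p4) is unsatisfied and unit — conflict.
Backtrack on p3: now try p3 = false.
The clause (p8) is unit, so p8 = true.
Now (!p8) is unsatisfied and unit — conflict.
Either choice for p3 ends in contradiction.
Backtrack on p1: now try p1 = true.
The clause (p7) is unit, so p7 = true.
Case p3 = true:
The clause (!p4) is unit, so p4 = false.
Now (p4) is unsatisfied and unit — conflict.
Backtrack on p3: now try p3 = false.
The clause (p8) is unit, so p8 = true.
Now (!p8) is unsatisfied and unit — conflict.
Either choice for p3 ends in contradiction.
Either choice for p1 ends in contradiction.
Backtrack on p6: now try p6 = false.
The clause (p2) is unit, so p2 = true.
Case p1 = false:
Case p3 = true:
The clause (!p4) is unit, so p4 = false.
Now (p4) is unsatisfied and unit — conflict.
Backtrack on p3: now try p3 = false.
The clause (p8) is unit, so p8 = true.
Now (!p8) is unsatisfied and unit — conflict.
Either choice for p3 ends in contradiction.
Backtrack on p1: now try p1 = true.
The clause (p7) is unit, so p7 = true.
The clause (p4) is unit, so p4 = true.
The clause (!p3) is unit, so p3 = false.
The clause (p8) is unit, so p8 = true.
Now (!p8) is unsatisfied and unit — conflict.
Either choice for p1 ends in contradiction.
Either choice for p6 ends in contradiction.
No assignment satisfies every clause.

Unsatisfiable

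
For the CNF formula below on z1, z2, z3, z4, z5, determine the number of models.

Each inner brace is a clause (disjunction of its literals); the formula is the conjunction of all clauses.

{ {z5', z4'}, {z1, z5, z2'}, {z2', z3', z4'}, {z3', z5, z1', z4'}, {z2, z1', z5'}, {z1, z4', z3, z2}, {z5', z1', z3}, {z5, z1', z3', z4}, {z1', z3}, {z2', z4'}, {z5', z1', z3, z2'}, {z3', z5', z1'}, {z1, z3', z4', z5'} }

7

There are 2^5 = 32 truth assignments over (z1, z2, z3, z4, z5).
Split on z1. With z1 = 1, the clauses containing z1 are satisfied and z1' drops from the rest; 0 of the 2^4 = 16 assignments to the other variables satisfy what remains.
With z1 = 0, by the same count on the reduced clause set, 7 assignments work.
(One model: z1=F, z2=F, z3=F, z4=F, z5=F.)
Total: 0 + 7 = 7.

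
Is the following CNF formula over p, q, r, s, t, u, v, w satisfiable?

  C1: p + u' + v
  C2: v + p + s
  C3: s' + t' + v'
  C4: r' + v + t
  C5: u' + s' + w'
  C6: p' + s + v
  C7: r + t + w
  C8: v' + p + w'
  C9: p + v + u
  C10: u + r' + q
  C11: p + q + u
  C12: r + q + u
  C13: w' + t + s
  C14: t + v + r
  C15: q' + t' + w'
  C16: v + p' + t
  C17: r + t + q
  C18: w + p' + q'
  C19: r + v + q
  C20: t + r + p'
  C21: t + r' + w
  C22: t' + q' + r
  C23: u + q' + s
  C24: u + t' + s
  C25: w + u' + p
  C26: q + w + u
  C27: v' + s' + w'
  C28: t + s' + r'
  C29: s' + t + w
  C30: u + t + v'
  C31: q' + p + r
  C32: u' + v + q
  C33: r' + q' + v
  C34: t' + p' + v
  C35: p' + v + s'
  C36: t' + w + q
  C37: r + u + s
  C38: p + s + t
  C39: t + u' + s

Satisfiable

Case p = 1:
Case s = 0:
(v) alone gives v = 1.
Case w = 1:
(t) alone gives t = 1.
(q') alone gives q = 0.
(u) alone gives u = 1.
No clause remains; r is free.
A satisfying assignment: p ↦ 1, q ↦ 0, r ↦ 1, s ↦ 0, t ↦ 1, u ↦ 1, v ↦ 1, w ↦ 1.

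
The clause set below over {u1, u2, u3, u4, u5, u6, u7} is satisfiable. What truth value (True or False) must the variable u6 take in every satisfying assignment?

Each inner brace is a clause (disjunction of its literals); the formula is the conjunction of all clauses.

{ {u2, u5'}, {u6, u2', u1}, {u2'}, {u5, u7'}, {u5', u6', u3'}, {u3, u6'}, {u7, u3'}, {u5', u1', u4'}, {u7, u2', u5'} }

False

Suppose u6 = 1.
Unit clause (u2') forces u2 = 0.
Unit clause (u5') forces u5 = 0.
Unit clause (u7') forces u7 = 0.
Unit clause (u3) forces u3 = 1.
That conflicts with the unit clause (u3').
So every satisfying assignment has u6 = False.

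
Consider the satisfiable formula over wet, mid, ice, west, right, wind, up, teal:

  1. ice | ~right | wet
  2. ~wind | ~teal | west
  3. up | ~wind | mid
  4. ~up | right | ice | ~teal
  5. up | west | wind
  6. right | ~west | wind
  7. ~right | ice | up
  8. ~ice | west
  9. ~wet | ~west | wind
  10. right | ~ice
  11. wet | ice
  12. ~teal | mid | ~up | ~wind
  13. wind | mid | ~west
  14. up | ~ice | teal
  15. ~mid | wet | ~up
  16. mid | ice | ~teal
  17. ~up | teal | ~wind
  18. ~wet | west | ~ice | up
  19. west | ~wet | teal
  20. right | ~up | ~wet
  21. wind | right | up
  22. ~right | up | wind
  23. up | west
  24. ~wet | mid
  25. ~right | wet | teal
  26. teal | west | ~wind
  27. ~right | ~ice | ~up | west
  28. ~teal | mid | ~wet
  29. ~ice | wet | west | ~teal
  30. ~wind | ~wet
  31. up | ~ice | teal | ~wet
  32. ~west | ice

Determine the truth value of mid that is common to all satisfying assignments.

Suppose mid = 0.
The clause (~wet) is unit, so wet = 0.
The clause (ice) is unit, so ice = 1.
The clause (west) is unit, so west = 1.
The clause (right) is unit, so right = 1.
The clause (wind) is unit, so wind = 1.
The clause (up) is unit, so up = 1.
The clause (~teal) is unit, so teal = 0.
But (teal) is also a unit clause — contradiction.
So every satisfying assignment has mid = True.

True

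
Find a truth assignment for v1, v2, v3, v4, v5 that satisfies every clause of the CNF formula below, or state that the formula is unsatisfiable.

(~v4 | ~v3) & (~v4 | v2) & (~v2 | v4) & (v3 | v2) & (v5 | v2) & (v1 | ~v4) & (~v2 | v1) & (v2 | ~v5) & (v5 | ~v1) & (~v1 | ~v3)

v1=1, v2=1, v3=0, v4=1, v5=1

Case v4 = 1:
Unit clause (~v3) forces v3 = 0.
Unit clause (v2) forces v2 = 1.
Unit clause (v1) forces v1 = 1.
Unit clause (v5) forces v5 = 1.
All clauses are satisfied.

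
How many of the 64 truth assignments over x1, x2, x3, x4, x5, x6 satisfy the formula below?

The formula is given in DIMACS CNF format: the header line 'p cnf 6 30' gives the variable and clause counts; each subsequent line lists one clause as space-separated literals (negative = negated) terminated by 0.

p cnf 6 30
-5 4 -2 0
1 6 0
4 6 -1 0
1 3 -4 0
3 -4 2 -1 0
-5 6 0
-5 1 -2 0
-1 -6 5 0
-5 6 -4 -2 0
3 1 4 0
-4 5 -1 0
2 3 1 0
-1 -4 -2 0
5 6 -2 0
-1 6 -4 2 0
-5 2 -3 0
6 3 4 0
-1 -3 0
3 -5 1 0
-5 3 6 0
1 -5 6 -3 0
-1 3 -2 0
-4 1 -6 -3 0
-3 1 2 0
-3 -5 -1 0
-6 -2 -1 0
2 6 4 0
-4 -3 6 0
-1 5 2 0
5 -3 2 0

There are 2^6 = 64 truth assignments over (x1, x2, x3, x4, x5, x6).
Split on x6. With x6 = True, the clauses containing x6 are satisfied and ¬x6 drops from the rest; 2 of the 2^5 = 32 assignments to the other variables satisfy what remains.
With x6 = False, by the same count on the reduced clause set, 0 assignments work.
Total: 2 + 0 = 2.

2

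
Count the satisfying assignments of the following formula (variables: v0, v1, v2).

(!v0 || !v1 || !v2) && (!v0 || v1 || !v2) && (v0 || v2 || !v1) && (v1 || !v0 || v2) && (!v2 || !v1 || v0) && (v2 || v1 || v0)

There are 2^3 = 8 truth assignments over (v0, v1, v2).
Check each against the 6 clauses (columns in the order v0, v1, v2):
  F F F  ✗ fails (v2 || v1 || v0)
  F F T  ✓ satisfies all
  F T F  ✗ fails (v0 || v2 || !v1)
  F T T  ✗ fails (!v2 || !v1 || v0)
  T F F  ✗ fails (v1 || !v0 || v2)
  T F T  ✗ fails (!v0 || v1 || !v2)
  T T F  ✓ satisfies all
  T T T  ✗ fails (!v0 || !v1 || !v2)
2 of the 8 rows are models.

2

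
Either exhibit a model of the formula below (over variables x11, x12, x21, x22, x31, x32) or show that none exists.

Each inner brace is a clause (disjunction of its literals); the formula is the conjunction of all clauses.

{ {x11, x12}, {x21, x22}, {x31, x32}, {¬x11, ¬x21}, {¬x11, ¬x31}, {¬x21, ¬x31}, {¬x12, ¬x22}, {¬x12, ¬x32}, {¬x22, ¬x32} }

Case x11 = True:
(¬x21) alone gives x21 = False.
(x22) alone gives x22 = True.
(¬x31) alone gives x31 = False.
(x32) alone gives x32 = True.
Now (¬x32) is unsatisfied and unit — conflict.
Undo x11 and try x11 = False.
(x12) alone gives x12 = True.
(¬x22) alone gives x22 = False.
(x21) alone gives x21 = True.
(¬x31) alone gives x31 = False.
(x32) alone gives x32 = True.
Now (¬x32) is unsatisfied and unit — conflict.
Both values of x11 lead to a conflict.

UNSATISFIABLE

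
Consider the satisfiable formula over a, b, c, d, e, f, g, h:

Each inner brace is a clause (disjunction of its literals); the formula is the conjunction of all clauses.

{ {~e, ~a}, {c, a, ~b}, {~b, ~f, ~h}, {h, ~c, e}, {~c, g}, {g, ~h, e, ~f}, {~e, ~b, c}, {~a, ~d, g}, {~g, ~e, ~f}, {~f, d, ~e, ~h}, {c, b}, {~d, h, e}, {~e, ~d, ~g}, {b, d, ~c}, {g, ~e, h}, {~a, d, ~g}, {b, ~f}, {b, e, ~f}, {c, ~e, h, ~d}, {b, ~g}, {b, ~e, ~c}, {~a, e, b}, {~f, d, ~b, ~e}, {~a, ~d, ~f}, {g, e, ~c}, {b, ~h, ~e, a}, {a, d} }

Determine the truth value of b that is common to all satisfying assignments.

True

Suppose b = 0.
(c) alone gives c = 1.
(g) alone gives g = 1.
That conflicts with the unit clause (~g).
So every satisfying assignment has b = True.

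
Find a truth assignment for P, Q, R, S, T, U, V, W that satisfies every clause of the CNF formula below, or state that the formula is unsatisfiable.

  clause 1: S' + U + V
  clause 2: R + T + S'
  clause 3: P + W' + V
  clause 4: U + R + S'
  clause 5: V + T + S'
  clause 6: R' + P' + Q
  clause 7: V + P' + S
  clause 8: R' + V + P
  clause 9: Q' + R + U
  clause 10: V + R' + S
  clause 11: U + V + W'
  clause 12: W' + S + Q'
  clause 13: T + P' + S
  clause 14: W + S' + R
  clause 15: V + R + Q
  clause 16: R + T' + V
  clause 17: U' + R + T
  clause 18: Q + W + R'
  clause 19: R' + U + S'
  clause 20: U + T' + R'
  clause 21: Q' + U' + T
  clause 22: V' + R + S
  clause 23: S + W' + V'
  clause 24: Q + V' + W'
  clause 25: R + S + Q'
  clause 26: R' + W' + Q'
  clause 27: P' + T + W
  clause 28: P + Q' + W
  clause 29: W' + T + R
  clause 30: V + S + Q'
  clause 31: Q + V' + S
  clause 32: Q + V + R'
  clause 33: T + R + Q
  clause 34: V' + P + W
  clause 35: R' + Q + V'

P=1; Q=1; R=1; S=0; T=1; U=1; V=1; W=0

Branch on S: set S = 0.
Branch on V: set V = 1.
The clause (R) is unit, so R = 1.
The clause (W') is unit, so W = 0.
The clause (Q) is unit, so Q = 1.
The clause (P) is unit, so P = 1.
The clause (T) is unit, so T = 1.
The clause (U) is unit, so U = 1.
Every clause now holds.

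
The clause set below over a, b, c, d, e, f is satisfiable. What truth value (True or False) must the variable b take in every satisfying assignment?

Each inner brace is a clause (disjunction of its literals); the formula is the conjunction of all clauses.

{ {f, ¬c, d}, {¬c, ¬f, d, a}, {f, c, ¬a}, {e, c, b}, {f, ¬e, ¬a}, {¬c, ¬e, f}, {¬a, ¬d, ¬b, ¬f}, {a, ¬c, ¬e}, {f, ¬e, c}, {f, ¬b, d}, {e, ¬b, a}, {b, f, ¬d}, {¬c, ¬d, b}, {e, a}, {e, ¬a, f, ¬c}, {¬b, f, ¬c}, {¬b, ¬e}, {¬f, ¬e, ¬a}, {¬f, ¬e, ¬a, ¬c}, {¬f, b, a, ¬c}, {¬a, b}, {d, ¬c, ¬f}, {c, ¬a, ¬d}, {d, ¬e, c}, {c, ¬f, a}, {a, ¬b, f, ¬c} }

True

Suppose b = False.
Unit clause (¬a) forces a = False.
Unit clause (e) forces e = True.
Unit clause (¬c) forces c = False.
Unit clause (f) forces f = True.
That conflicts with the unit clause (¬f).
So every satisfying assignment has b = True.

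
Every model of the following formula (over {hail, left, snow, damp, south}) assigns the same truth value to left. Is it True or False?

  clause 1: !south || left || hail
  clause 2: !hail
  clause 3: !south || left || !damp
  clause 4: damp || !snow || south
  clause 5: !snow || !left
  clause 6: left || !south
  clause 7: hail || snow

Suppose left = true.
(!hail) alone gives hail = false.
(!snow) alone gives snow = false.
But (snow) is also a unit clause — contradiction.
So every satisfying assignment has left = False.

False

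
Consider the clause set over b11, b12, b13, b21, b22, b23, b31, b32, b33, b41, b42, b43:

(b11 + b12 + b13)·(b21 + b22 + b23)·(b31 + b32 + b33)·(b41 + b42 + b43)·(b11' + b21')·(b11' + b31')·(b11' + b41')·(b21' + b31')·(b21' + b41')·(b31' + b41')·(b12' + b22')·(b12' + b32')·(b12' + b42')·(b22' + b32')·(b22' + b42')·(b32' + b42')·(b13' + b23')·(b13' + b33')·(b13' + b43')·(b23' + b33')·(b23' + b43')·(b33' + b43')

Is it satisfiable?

No

Branch on b11: set b11 = 0.
Branch on b12: set b12 = 1.
The clause (b22') is unit, so b22 = 0.
The clause (b32') is unit, so b32 = 0.
The clause (b42') is unit, so b42 = 0.
Branch on b21: set b21 = 1.
The clause (b31') is unit, so b31 = 0.
The clause (b33) is unit, so b33 = 1.
The clause (b41') is unit, so b41 = 0.
The clause (b43) is unit, so b43 = 1.
But (b43') is also a unit clause — contradiction.
So b21 must be the other value — set b21 = 0.
The clause (b23) is unit, so b23 = 1.
The clause (b13') is unit, so b13 = 0.
The clause (b33') is unit, so b33 = 0.
The clause (b31) is unit, so b31 = 1.
The clause (b41') is unit, so b41 = 0.
The clause (b43) is unit, so b43 = 1.
But (b43') is also a unit clause — contradiction.
Neither b21 = 1 nor b21 = 0 works.
So b12 must be the other value — set b12 = 0.
The clause (b13) is unit, so b13 = 1.
The clause (b23') is unit, so b23 = 0.
The clause (b33') is unit, so b33 = 0.
The clause (b43') is unit, so b43 = 0.
Branch on b21: set b21 = 1.
The clause (b31') is unit, so b31 = 0.
The clause (b32) is unit, so b32 = 1.
The clause (b41') is unit, so b41 = 0.
The clause (b42) is unit, so b42 = 1.
But (b42') is also a unit clause — contradiction.
So b21 must be the other value — set b21 = 0.
The clause (b22) is unit, so b22 = 1.
The clause (b32') is unit, so b32 = 0.
The clause (b31) is unit, so b31 = 1.
The clause (b41') is unit, so b41 = 0.
The clause (b42) is unit, so b42 = 1.
But (b42') is also a unit clause — contradiction.
Neither b21 = 1 nor b21 = 0 works.
Neither b12 = 1 nor b12 = 0 works.
So b11 must be the other value — set b11 = 1.
The clause (b21') is unit, so b21 = 0.
The clause (b31') is unit, so b31 = 0.
The clause (b41') is unit, so b41 = 0.
Branch on b22: set b22 = 1.
The clause (b12') is unit, so b12 = 0.
The clause (b32') is unit, so b32 = 0.
The clause (b33) is unit, so b33 = 1.
The clause (b42') is unit, so b42 = 0.
The clause (b43) is unit, so b43 = 1.
But (b43') is also a unit clause — contradiction.
So b22 must be the other value — set b22 = 0.
The clause (b23) is unit, so b23 = 1.
The clause (b13') is unit, so b13 = 0.
The clause (b33') is unit, so b33 = 0.
The clause (b32) is unit, so b32 = 1.
The clause (b12') is unit, so b12 = 0.
The clause (b42') is unit, so b42 = 0.
The clause (b43) is unit, so b43 = 1.
But (b43') is also a unit clause — contradiction.
Neither b22 = 1 nor b22 = 0 works.
Neither b11 = 1 nor b11 = 0 works.
No assignment satisfies every clause.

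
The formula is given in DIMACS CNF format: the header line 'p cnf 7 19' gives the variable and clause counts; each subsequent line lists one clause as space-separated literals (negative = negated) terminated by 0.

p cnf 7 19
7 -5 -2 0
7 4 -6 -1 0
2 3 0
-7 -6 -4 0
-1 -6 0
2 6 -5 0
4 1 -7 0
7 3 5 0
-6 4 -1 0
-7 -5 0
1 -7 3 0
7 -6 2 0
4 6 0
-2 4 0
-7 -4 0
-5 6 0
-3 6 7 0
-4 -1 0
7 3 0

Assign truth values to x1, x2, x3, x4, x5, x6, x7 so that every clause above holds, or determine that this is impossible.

x1: False,  x2: True,  x3: True,  x4: True,  x5: False,  x6: True,  x7: False

Suppose x2 = True.
From the singleton clause (x4), x4 = True.
From the singleton clause (¬x7), x7 = False.
From the singleton clause (¬x5), x5 = False.
From the singleton clause (x3), x3 = True.
From the singleton clause (x6), x6 = True.
From the singleton clause (¬x1), x1 = False.
All clauses are satisfied.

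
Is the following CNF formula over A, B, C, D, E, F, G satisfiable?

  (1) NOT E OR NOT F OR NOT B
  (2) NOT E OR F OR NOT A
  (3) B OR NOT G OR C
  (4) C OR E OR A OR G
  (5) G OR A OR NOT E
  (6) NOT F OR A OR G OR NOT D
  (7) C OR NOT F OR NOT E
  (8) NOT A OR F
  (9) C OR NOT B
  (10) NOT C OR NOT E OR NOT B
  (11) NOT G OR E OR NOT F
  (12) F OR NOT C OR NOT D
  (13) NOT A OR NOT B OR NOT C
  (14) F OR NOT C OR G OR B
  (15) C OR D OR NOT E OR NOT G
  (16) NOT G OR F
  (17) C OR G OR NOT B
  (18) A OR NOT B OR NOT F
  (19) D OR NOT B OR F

Case A = true:
(F) alone gives F = true.
Case E = false:
(NOT G) alone gives G = false.
Case C = false:
(NOT B) alone gives B = false.
No clause remains; D is free.
A satisfying assignment: A: true; B: false; C: false; D: true; E: false; F: true; G: false.

Satisfiable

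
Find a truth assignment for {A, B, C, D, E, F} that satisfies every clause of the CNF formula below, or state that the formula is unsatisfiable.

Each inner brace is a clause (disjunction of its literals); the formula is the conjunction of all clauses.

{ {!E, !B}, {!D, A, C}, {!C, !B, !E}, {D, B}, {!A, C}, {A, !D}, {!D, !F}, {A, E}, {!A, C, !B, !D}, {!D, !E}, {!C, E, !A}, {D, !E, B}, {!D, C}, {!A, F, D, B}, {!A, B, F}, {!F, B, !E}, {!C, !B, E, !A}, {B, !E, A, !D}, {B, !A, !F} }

UNSATISFIABLE

Case E = false:
(A) alone gives A = true.
(C) alone gives C = true.
Now (!C) is unsatisfied and unit — conflict.
So E must be the other value — set E = true.
(!B) alone gives B = false.
(D) alone gives D = true.
Now (!D) is unsatisfied and unit — conflict.
Neither E = true nor E = false works.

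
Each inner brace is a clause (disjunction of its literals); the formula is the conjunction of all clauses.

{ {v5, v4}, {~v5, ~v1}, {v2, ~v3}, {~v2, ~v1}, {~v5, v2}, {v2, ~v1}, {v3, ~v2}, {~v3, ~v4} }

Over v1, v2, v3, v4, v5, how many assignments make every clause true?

2

There are 2^5 = 32 truth assignments over (v1, v2, v3, v4, v5).
Split on v5. With v5 = 1, the clauses containing v5 are satisfied and ~v5 drops from the rest; 1 of the 2^4 = 16 assignments to the other variables satisfy what remains.
With v5 = 0, by the same count on the reduced clause set, 1 assignment works.
(One model: v1=F, v2=F, v3=F, v4=T, v5=F.)
Total: 1 + 1 = 2.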